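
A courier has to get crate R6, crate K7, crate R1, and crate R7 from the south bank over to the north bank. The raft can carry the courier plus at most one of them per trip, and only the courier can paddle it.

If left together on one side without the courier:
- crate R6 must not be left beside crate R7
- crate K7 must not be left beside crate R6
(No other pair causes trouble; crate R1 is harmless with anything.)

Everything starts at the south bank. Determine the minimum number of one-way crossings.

9

Counting alone: the courier can take at most 1 across per trip to the north bank, so moving all 4 needs at least 4 loaded trips out, with a return between consecutive ones — at least 7 crossings.
The safety rule pushes this higher. Following every safe sequence of crossings, the most of the 4 that can be at the north bank as the raft arrives there on crossing 7 is 3 — never all 4.
So no plan with fewer than 9 crossings exists, and this one achieves 9:
1. Courier goes to the north bank with crate R6.
2. Courier goes back to the south bank alone.
3. Courier goes to the north bank with crate K7.
4. Courier goes back to the south bank with crate R6.
5. Courier goes to the north bank with crate R7.
6. Courier goes back to the south bank alone.
7. Courier goes to the north bank with crate R1.
8. Courier goes back to the south bank alone.
9. Courier goes to the north bank with crate R6.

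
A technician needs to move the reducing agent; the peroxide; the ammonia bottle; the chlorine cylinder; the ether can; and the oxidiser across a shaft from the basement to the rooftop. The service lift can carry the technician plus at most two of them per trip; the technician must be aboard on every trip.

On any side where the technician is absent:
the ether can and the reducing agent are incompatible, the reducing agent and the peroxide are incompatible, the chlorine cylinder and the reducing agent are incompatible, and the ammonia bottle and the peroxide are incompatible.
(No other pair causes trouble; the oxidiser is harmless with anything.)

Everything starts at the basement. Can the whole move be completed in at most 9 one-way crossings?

Yes

Yes — this plan uses 7 crossings (≤ 9):
1. Technician goes to the rooftop with the peroxide and the reducing agent.
2. Technician goes back to the basement with the reducing agent.
3. Technician goes to the rooftop with the chlorine cylinder and the reducing agent.
4. Technician goes back to the basement with the reducing agent.
5. Technician goes to the rooftop with the ether can and the oxidiser.
6. Technician goes back to the basement alone.
7. Technician goes to the rooftop with the ammonia bottle and the reducing agent.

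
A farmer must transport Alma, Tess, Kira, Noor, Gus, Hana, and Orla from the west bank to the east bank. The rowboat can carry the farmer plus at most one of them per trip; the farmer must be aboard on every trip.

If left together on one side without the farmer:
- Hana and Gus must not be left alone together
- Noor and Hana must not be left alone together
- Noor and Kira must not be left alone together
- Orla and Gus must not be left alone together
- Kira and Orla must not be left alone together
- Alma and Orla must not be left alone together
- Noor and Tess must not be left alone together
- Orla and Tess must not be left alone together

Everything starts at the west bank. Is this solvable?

No

Whatever the first load, the items left behind include a forbidden pair without the farmer. No opening move is safe, so no plan exists.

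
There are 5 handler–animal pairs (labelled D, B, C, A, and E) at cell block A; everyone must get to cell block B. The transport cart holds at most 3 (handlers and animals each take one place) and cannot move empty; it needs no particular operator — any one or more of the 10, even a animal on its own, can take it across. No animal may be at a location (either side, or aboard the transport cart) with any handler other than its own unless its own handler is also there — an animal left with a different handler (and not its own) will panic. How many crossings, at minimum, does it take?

11

Counting alone: each trip to cell block B takes at most 3 across and each return brings at least 1 back, so after t trips out (and t−1 returns) at most 3t − (t−1) of the 10 are across; that first reaches 10 at t = 5, so at least 9 crossings are needed.
The safety rule pushes this higher. Following every safe sequence of crossings, the most of the 10 that can be at cell block B as the transport cart arrives there on crossing 9 is 9 — never all 10.
So no plan with fewer than 11 crossings exists, and this one achieves 11:
1. animal D and handler D cross → cell block B.
2. handler D crosses ← cell block A.
3. animal A, animal B, and animal C cross → cell block B.
4. animal D crosses ← cell block A.
5. handler A, handler B, and handler C cross → cell block B.
6. animal B and handler B cross ← cell block A.
7. handler B, handler D, and handler E cross → cell block B.
8. animal C crosses ← cell block A.
9. animal B and animal D cross → cell block B.
10. animal D crosses ← cell block A.
11. animal C, animal D, and animal E cross → cell block B.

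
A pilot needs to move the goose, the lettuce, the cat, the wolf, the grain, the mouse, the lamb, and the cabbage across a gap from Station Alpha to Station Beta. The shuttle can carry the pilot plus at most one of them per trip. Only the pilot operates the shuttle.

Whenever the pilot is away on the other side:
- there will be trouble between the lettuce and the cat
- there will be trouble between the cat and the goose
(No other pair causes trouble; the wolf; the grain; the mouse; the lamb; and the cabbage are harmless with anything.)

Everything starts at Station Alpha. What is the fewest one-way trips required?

Counting alone: the pilot can take at most 1 across per trip to Station Beta, so moving all 8 needs at least 8 loaded trips out, with a return between consecutive ones — at least 15 crossings.
The safety rule pushes this higher. Following every safe sequence of crossings, the most of the 8 that can be at Station Beta as the shuttle arrives there on crossing 15 is 7 — never all 8.
So no plan with fewer than 17 crossings exists, and this one achieves 17:
1. Pilot goes to Station Beta with the cat.
2. Pilot goes back to Station Alpha alone.
3. Pilot goes to Station Beta with the goose.
4. Pilot goes back to Station Alpha with the cat.
5. Pilot goes to Station Beta with the lettuce.
6. Pilot goes back to Station Alpha alone.
7. Pilot goes to Station Beta with the wolf.
8. Pilot goes back to Station Alpha alone.
9. Pilot goes to Station Beta with the grain.
10. Pilot goes back to Station Alpha alone.
11. Pilot goes to Station Beta with the mouse.
12. Pilot goes back to Station Alpha alone.
13. Pilot goes to Station Beta with the lamb.
14. Pilot goes back to Station Alpha alone.
15. Pilot goes to Station Beta with the cabbage.
16. Pilot goes back to Station Alpha alone.
17. Pilot goes to Station Beta with the cat.

17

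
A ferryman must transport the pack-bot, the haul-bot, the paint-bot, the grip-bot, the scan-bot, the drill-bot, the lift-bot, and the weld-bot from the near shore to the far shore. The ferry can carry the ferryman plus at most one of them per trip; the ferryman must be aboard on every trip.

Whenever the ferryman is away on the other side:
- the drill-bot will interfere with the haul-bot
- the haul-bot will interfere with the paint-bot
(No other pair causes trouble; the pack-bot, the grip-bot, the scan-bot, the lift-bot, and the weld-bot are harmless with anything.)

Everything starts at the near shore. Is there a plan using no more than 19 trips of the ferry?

Yes

Yes — this plan uses 17 crossings (≤ 19):
1. Ferryman goes to the far shore with the haul-bot.
2. Ferryman goes back to the near shore alone.
3. Ferryman goes to the far shore with the pack-bot.
4. Ferryman goes back to the near shore alone.
5. Ferryman goes to the far shore with the paint-bot.
6. Ferryman goes back to the near shore with the haul-bot.
7. Ferryman goes to the far shore with the drill-bot.
8. Ferryman goes back to the near shore alone.
9. Ferryman goes to the far shore with the grip-bot.
10. Ferryman goes back to the near shore alone.
11. Ferryman goes to the far shore with the scan-bot.
12. Ferryman goes back to the near shore alone.
13. Ferryman goes to the far shore with the lift-bot.
14. Ferryman goes back to the near shore alone.
15. Ferryman goes to the far shore with the weld-bot.
16. Ferryman goes back to the near shore alone.
17. Ferryman goes to the far shore with the haul-bot.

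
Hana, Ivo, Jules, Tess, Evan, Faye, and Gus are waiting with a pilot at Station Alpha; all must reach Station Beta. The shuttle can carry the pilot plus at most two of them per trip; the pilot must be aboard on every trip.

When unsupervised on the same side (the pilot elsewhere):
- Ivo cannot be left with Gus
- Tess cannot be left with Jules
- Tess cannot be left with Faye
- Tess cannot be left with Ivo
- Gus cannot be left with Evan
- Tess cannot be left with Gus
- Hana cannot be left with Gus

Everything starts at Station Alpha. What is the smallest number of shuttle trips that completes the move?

11

Counting alone: the pilot can take at most 2 across per trip to Station Beta, so moving all 7 needs at least 4 loaded trips out, with a return between consecutive ones — at least 7 crossings.
The safety rule pushes this higher. Following every safe sequence of crossings, the most of the 7 that can be at Station Beta as the shuttle arrives there on crossings 7, 9 is 5, 6 respectively — never all 7.
So no plan with fewer than 11 crossings exists, and this one achieves 11:
1. Pilot goes to Station Beta with Gus and Tess.
2. Pilot goes back to Station Alpha with Tess.
3. Pilot goes to Station Beta with Hana and Tess.
4. Pilot goes back to Station Alpha with Gus.
5. Pilot goes to Station Beta with Evan and Ivo.
6. Pilot goes back to Station Alpha with Ivo.
7. Pilot goes to Station Beta with Ivo and Jules.
8. Pilot goes back to Station Alpha with Tess.
9. Pilot goes to Station Beta with Faye and Tess.
10. Pilot goes back to Station Alpha with Tess.
11. Pilot goes to Station Beta with Gus and Tess.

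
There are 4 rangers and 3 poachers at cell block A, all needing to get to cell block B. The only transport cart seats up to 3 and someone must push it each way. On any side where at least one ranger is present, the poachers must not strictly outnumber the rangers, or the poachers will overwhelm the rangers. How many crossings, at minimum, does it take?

Counting alone: each trip to cell block B takes at most 3 across and each return brings at least 1 back, so after t trips out (and t−1 returns) at most 3t − (t−1) of the 7 are across; that first reaches 7 at t = 3, so at least 5 crossings are needed.
The plan below uses exactly 5 crossings, so it is optimal:
1. 3 poachers → cell block B.  (cell block A: 4R 0P; cell block B: 0R 3P)
2. 1 poacher ← cell block A.  (cell block A: 4R 1P; cell block B: 0R 2P)
3. 3 rangers → cell block B.  (cell block A: 1R 1P; cell block B: 3R 2P)
4. 1 ranger ← cell block A.  (cell block A: 2R 1P; cell block B: 2R 2P)
5. 2 rangers and 1 poacher → cell block B.  (cell block A: 0R 0P; cell block B: 4R 3P)

5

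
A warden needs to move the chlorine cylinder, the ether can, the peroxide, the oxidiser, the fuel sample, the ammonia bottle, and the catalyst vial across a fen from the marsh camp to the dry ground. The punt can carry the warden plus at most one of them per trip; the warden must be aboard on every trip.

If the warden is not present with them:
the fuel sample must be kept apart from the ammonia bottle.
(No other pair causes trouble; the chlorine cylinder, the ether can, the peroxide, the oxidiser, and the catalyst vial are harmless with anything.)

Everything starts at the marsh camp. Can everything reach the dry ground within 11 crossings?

No

Counting alone: the warden can take at most 1 across per trip to the dry ground, so moving all 7 needs at least 7 loaded trips out, with a return between consecutive ones — at least 13 crossings.
Since 11 < 13, 11 crossings cannot be enough. (The shortest complete plan in fact takes 13:)
1. Warden goes to the dry ground with the fuel sample.  [the marsh camp: the ammonia bottle, the catalyst vial, the chlorine cylinder, the ether can, the oxidiser, the peroxide | the dry ground: the fuel sample]
2. Warden goes back to the marsh camp alone.  [the marsh camp: the ammonia bottle, the catalyst vial, the chlorine cylinder, the ether can, the oxidiser, the peroxide | the dry ground: the fuel sample]
3. Warden goes to the dry ground with the chlorine cylinder.  [the marsh camp: the ammonia bottle, the catalyst vial, the ether can, the oxidiser, the peroxide | the dry ground: the chlorine cylinder, the fuel sample]
4. Warden goes back to the marsh camp alone.  [the marsh camp: the ammonia bottle, the catalyst vial, the ether can, the oxidiser, the peroxide | the dry ground: the chlorine cylinder, the fuel sample]
5. Warden goes to the dry ground with the ether can.  [the marsh camp: the ammonia bottle, the catalyst vial, the oxidiser, the peroxide | the dry ground: the chlorine cylinder, the ether can, the fuel sample]
6. Warden goes back to the marsh camp alone.  [the marsh camp: the ammonia bottle, the catalyst vial, the oxidiser, the peroxide | the dry ground: the chlorine cylinder, the ether can, the fuel sample]
7. Warden goes to the dry ground with the peroxide.  [the marsh camp: the ammonia bottle, the catalyst vial, the oxidiser | the dry ground: the chlorine cylinder, the ether can, the fuel sample, the peroxide]
8. Warden goes back to the marsh camp alone.  [the marsh camp: the ammonia bottle, the catalyst vial, the oxidiser | the dry ground: the chlorine cylinder, the ether can, the fuel sample, the peroxide]
9. Warden goes to the dry ground with the oxidiser.  [the marsh camp: the ammonia bottle, the catalyst vial | the dry ground: the chlorine cylinder, the ether can, the fuel sample, the oxidiser, the peroxide]
10. Warden goes back to the marsh camp alone.  [the marsh camp: the ammonia bottle, the catalyst vial | the dry ground: the chlorine cylinder, the ether can, the fuel sample, the oxidiser, the peroxide]
11. Warden goes to the dry ground with the catalyst vial.  [the marsh camp: the ammonia bottle | the dry ground: the catalyst vial, the chlorine cylinder, the ether can, the fuel sample, the oxidiser, the peroxide]
12. Warden goes back to the marsh camp alone.  [the marsh camp: the ammonia bottle | the dry ground: the catalyst vial, the chlorine cylinder, the ether can, the fuel sample, the oxidiser, the peroxide]
13. Warden goes to the dry ground with the ammonia bottle.  [the marsh camp: — | the dry ground: the ammonia bottle, the catalyst vial, the chlorine cylinder, the ether can, the fuel sample, the oxidiser, the peroxide]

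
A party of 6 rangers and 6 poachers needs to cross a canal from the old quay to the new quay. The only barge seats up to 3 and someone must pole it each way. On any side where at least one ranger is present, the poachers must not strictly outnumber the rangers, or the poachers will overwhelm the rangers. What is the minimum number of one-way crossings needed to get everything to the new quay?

Following every safe sequence of crossings from the start, the most of the 12 that can be at the new quay as the barge arrives there on crossings 1, 3, 5 is 3, 5, 6 respectively; the best ever achieved is 6 of 12.
From crossing 7 on, no configuration arises that was not already reachable earlier: only 17 distinct safe configurations (who is on which side, and where the barge is) can ever be reached, none of them has everyone across, and every continuation just revisits them. They are: 0 rangers + 0 poachers across (barge back at the start); 0 rangers + 1 poacher across (barge there); 0 rangers + 1 poacher across (barge back at the start); 0 rangers + 2 poachers across (barge there); 0 rangers + 2 poachers across (barge back at the start); 0 rangers + 3 poachers across (barge there); 0 rangers + 3 poachers across (barge back at the start); 0 rangers + 4 poachers across (barge there); 0 rangers + 4 poachers across (barge back at the start); 0 rangers + 5 poachers across (barge there); 0 rangers + 5 poachers across (barge back at the start); 0 rangers + 6 poachers across (barge there); 1 ranger + 1 poacher across (barge there); 1 ranger + 1 poacher across (barge back at the start); 2 rangers + 2 poachers across (barge there); 2 rangers + 2 poachers across (barge back at the start); 3 rangers + 3 poachers across (barge there). So no valid plan exists.

impossible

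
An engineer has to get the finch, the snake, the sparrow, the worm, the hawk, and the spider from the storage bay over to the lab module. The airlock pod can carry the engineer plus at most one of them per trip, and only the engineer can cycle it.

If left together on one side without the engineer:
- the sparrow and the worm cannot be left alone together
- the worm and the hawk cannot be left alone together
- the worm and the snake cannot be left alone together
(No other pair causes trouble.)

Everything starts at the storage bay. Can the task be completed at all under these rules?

Following every safe sequence of crossings from the start, the most of the 6 that can be at the lab module as the airlock pod arrives there on crossings 1, 3, 5, 7 is 1, 2, 3, 4 respectively; the best ever achieved is 4 of 6.
From crossing 9 on, no configuration arises that was not already reachable earlier: only 36 distinct safe configurations (who is on which side, and where the airlock pod is) can ever be reached, none of them has everyone across, and every continuation just revisits them. So no valid plan exists.

No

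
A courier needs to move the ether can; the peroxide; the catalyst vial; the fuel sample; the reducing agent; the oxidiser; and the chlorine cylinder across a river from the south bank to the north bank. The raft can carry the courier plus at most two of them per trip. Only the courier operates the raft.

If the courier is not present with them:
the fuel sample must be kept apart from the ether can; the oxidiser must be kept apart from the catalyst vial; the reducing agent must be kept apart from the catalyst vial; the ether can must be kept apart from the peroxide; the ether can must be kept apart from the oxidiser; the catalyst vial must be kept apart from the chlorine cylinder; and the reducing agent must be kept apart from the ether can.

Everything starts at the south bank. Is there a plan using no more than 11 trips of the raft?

Yes

Yes — this plan uses 9 crossings (≤ 11):
1. Courier goes to the north bank with the catalyst vial and the ether can.
2. Courier goes back to the south bank alone.
3. Courier goes to the north bank with the chlorine cylinder.
4. Courier goes back to the south bank with the catalyst vial.
5. Courier goes to the north bank with the oxidiser and the reducing agent.
6. Courier goes back to the south bank with the ether can.
7. Courier goes to the north bank with the fuel sample and the peroxide.
8. Courier goes back to the south bank alone.
9. Courier goes to the north bank with the catalyst vial and the ether can.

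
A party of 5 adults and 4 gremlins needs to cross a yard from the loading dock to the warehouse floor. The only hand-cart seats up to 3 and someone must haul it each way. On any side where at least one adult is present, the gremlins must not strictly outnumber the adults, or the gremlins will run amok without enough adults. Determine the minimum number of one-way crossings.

Counting alone: each trip to the warehouse floor takes at most 3 across and each return brings at least 1 back, so after t trips out (and t−1 returns) at most 3t − (t−1) of the 9 are across; that first reaches 9 at t = 4, so at least 7 crossings are needed.
The plan below uses exactly 7 crossings, so it is optimal:
1. 3 gremlins → the warehouse floor.  (the loading dock: 5A 1G; the warehouse floor: 0A 3G)
2. 1 gremlin ← the loading dock.  (the loading dock: 5A 2G; the warehouse floor: 0A 2G)
3. 3 adults → the warehouse floor.  (the loading dock: 2A 2G; the warehouse floor: 3A 2G)
4. 1 adult ← the loading dock.  (the loading dock: 3A 2G; the warehouse floor: 2A 2G)
5. 2 adults and 1 gremlin → the warehouse floor.  (the loading dock: 1A 1G; the warehouse floor: 4A 3G)
6. 1 adult ← the loading dock.  (the loading dock: 2A 1G; the warehouse floor: 3A 3G)
7. 2 adults and 1 gremlin → the warehouse floor.  (the loading dock: 0A 0G; the warehouse floor: 5A 4G)

7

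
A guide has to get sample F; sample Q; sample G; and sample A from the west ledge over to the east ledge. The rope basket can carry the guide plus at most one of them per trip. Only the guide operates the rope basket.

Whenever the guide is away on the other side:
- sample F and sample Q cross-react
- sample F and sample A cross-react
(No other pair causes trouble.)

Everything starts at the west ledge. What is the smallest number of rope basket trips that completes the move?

Counting alone: the guide can take at most 1 across per trip to the east ledge, so moving all 4 needs at least 4 loaded trips out, with a return between consecutive ones — at least 7 crossings.
The safety rule pushes this higher. Following every safe sequence of crossings, the most of the 4 that can be at the east ledge as the rope basket arrives there on crossing 7 is 3 — never all 4.
So no plan with fewer than 9 crossings exists, and this one achieves 9:
1. Guide goes to the east ledge with sample F.  [the west ledge: sample A, sample G, sample Q | the east ledge: sample F]
2. Guide goes back to the west ledge alone.  [the west ledge: sample A, sample G, sample Q | the east ledge: sample F]
3. Guide goes to the east ledge with sample Q.  [the west ledge: sample A, sample G | the east ledge: sample F, sample Q]
4. Guide goes back to the west ledge with sample F.  [the west ledge: sample A, sample F, sample G | the east ledge: sample Q]
5. Guide goes to the east ledge with sample A.  [the west ledge: sample F, sample G | the east ledge: sample A, sample Q]
6. Guide goes back to the west ledge alone.  [the west ledge: sample F, sample G | the east ledge: sample A, sample Q]
7. Guide goes to the east ledge with sample G.  [the west ledge: sample F | the east ledge: sample A, sample G, sample Q]
8. Guide goes back to the west ledge alone.  [the west ledge: sample F | the east ledge: sample A, sample G, sample Q]
9. Guide goes to the east ledge with sample F.  [the west ledge: — | the east ledge: sample A, sample F, sample G, sample Q]

9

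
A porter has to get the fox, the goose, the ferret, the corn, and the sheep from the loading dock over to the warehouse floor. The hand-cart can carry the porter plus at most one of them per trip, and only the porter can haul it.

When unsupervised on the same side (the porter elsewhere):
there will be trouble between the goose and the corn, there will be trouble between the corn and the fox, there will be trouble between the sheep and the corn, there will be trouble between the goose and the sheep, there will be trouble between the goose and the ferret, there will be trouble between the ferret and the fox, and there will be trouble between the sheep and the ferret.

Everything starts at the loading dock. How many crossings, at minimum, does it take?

Whatever the first load, the items left behind include a forbidden pair without the porter. No opening move is safe, so no plan exists.

impossible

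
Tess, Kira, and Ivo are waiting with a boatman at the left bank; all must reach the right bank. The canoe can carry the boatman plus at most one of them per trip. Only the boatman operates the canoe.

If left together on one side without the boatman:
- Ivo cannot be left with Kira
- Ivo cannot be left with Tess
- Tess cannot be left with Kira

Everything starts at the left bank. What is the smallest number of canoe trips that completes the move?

Whatever the first load, the items left behind include a forbidden pair without the boatman. No opening move is safe, so no plan exists.

impossible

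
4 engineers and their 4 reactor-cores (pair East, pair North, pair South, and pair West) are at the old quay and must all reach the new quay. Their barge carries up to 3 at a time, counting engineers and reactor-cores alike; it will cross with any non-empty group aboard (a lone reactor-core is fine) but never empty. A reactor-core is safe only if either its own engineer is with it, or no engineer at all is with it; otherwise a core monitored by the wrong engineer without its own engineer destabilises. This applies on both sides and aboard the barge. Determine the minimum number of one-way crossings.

Counting alone: each trip to the new quay takes at most 3 across and each return brings at least 1 back, so after t trips out (and t−1 returns) at most 3t − (t−1) of the 8 are across; that first reaches 8 at t = 4, so at least 7 crossings are needed.
The safety rule pushes this higher. Following every safe sequence of crossings, the most of the 8 that can be at the new quay as the barge arrives there on crossing 7 is 7 — never all 8.
So no plan with fewer than 9 crossings exists, and this one achieves 9:
1. engineer East and reactor-core East cross → the new quay.
2. engineer East crosses ← the old quay.
3. engineer East, engineer North, and reactor-core North cross → the new quay.
4. engineer East and reactor-core East cross ← the old quay.
5. engineer East, engineer South, and engineer West cross → the new quay.
6. reactor-core North crosses ← the old quay.
7. reactor-core East and reactor-core North cross → the new quay.
8. reactor-core East crosses ← the old quay.
9. reactor-core East, reactor-core South, and reactor-core West cross → the new quay.

9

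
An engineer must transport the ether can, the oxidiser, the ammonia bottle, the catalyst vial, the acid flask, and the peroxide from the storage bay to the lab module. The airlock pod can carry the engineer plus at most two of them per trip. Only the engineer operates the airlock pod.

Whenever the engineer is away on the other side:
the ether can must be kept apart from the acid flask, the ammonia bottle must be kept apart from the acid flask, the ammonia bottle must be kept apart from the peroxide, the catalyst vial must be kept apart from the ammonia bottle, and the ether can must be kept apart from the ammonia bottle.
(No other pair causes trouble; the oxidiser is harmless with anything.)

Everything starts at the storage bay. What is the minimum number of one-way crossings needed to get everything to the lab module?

9

Counting alone: the engineer can take at most 2 across per trip to the lab module, so moving all 6 needs at least 3 loaded trips out, with a return between consecutive ones — at least 5 crossings.
The safety rule pushes this higher. Following every safe sequence of crossings, the most of the 6 that can be at the lab module as the airlock pod arrives there on crossings 5, 7 is 4, 5 respectively — never all 6.
So no plan with fewer than 9 crossings exists, and this one achieves 9:
1. Engineer goes to the lab module with the ammonia bottle and the ether can.  [the storage bay: the acid flask, the catalyst vial, the oxidiser, the peroxide | the lab module: the ammonia bottle, the ether can]
2. Engineer goes back to the storage bay with the ether can.  [the storage bay: the acid flask, the catalyst vial, the ether can, the oxidiser, the peroxide | the lab module: the ammonia bottle]
3. Engineer goes to the lab module with the ether can and the oxidiser.  [the storage bay: the acid flask, the catalyst vial, the peroxide | the lab module: the ammonia bottle, the ether can, the oxidiser]
4. Engineer goes back to the storage bay with the ether can.  [the storage bay: the acid flask, the catalyst vial, the ether can, the peroxide | the lab module: the ammonia bottle, the oxidiser]
5. Engineer goes to the lab module with the catalyst vial and the ether can.  [the storage bay: the acid flask, the peroxide | the lab module: the ammonia bottle, the catalyst vial, the ether can, the oxidiser]
6. Engineer goes back to the storage bay with the ammonia bottle.  [the storage bay: the acid flask, the ammonia bottle, the peroxide | the lab module: the catalyst vial, the ether can, the oxidiser]
7. Engineer goes to the lab module with the ammonia bottle and the peroxide.  [the storage bay: the acid flask | the lab module: the ammonia bottle, the catalyst vial, the ether can, the oxidiser, the peroxide]
8. Engineer goes back to the storage bay with the ammonia bottle.  [the storage bay: the acid flask, the ammonia bottle | the lab module: the catalyst vial, the ether can, the oxidiser, the peroxide]
9. Engineer goes to the lab module with the acid flask and the ammonia bottle.  [the storage bay: — | the lab module: the acid flask, the ammonia bottle, the catalyst vial, the ether can, the oxidiser, the peroxide]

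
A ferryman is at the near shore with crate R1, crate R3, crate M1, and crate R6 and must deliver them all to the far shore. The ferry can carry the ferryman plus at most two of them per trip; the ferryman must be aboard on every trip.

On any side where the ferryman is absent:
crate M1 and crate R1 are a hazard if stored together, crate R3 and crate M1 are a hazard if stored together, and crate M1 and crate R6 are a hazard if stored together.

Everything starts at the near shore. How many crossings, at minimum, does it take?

Counting alone: the ferryman can take at most 2 across per trip to the far shore, so moving all 4 needs at least 2 loaded trips out, with a return between consecutive ones — at least 3 crossings.
The safety rule pushes this higher. Following every safe sequence of crossings, the most of the 4 that can be at the far shore as the ferry arrives there on crossing 3 is 3 — never all 4.
So no plan with fewer than 5 crossings exists, and this one achieves 5:
1. Ferryman goes to the far shore with crate M1.  [the near shore: crate R1, crate R3, crate R6 | the far shore: crate M1]
2. Ferryman goes back to the near shore alone.  [the near shore: crate R1, crate R3, crate R6 | the far shore: crate M1]
3. Ferryman goes to the far shore with crate R1 and crate R3.  [the near shore: crate R6 | the far shore: crate M1, crate R1, crate R3]
4. Ferryman goes back to the near shore with crate M1.  [the near shore: crate M1, crate R6 | the far shore: crate R1, crate R3]
5. Ferryman goes to the far shore with crate M1 and crate R6.  [the near shore: — | the far shore: crate M1, crate R1, crate R3, crate R6]

5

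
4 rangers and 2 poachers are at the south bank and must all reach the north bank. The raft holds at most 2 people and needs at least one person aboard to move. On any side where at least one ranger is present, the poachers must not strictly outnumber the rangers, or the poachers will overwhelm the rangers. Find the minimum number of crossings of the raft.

Counting alone: each trip to the north bank takes at most 2 across and each return brings at least 1 back, so after t trips out (and t−1 returns) at most 2t − (t−1) of the 6 are across; that first reaches 6 at t = 5, so at least 9 crossings are needed.
The plan below uses exactly 9 crossings, so it is optimal:
1. 2 poachers → the north bank.  (the south bank: 4R 0P; the north bank: 0R 2P)
2. 1 poacher ← the south bank.  (the south bank: 4R 1P; the north bank: 0R 1P)
3. 2 rangers → the north bank.  (the south bank: 2R 1P; the north bank: 2R 1P)
4. 1 poacher ← the south bank.  (the south bank: 2R 2P; the north bank: 2R 0P)
5. 2 poachers → the north bank.  (the south bank: 2R 0P; the north bank: 2R 2P)
6. 1 poacher ← the south bank.  (the south bank: 2R 1P; the north bank: 2R 1P)
7. 1 ranger and 1 poacher → the north bank.  (the south bank: 1R 0P; the north bank: 3R 2P)
8. 1 poacher ← the south bank.  (the south bank: 1R 1P; the north bank: 3R 1P)
9. 1 ranger and 1 poacher → the north bank.  (the south bank: 0R 0P; the north bank: 4R 2P)

9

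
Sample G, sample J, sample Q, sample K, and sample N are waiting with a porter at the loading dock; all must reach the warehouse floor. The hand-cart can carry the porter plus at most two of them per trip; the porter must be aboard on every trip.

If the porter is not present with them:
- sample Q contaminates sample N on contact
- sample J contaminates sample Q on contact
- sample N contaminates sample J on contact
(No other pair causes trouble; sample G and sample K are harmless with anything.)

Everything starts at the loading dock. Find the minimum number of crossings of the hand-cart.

Counting alone: the porter can take at most 2 across per trip to the warehouse floor, so moving all 5 needs at least 3 loaded trips out, with a return between consecutive ones — at least 5 crossings.
The safety rule pushes this higher. Following every safe sequence of crossings, the most of the 5 that can be at the warehouse floor as the hand-cart arrives there on crossing 5 is 4 — never all 5.
So no plan with fewer than 7 crossings exists, and this one achieves 7:
1. Porter goes to the warehouse floor with sample J and sample Q.  [the loading dock: sample G, sample K, sample N | the warehouse floor: sample J, sample Q]
2. Porter goes back to the loading dock with sample J.  [the loading dock: sample G, sample J, sample K, sample N | the warehouse floor: sample Q]
3. Porter goes to the warehouse floor with sample G and sample J.  [the loading dock: sample K, sample N | the warehouse floor: sample G, sample J, sample Q]
4. Porter goes back to the loading dock with sample J.  [the loading dock: sample J, sample K, sample N | the warehouse floor: sample G, sample Q]
5. Porter goes to the warehouse floor with sample J and sample K.  [the loading dock: sample N | the warehouse floor: sample G, sample J, sample K, sample Q]
6. Porter goes back to the loading dock with sample J.  [the loading dock: sample J, sample N | the warehouse floor: sample G, sample K, sample Q]
7. Porter goes to the warehouse floor with sample J and sample N.  [the loading dock: — | the warehouse floor: sample G, sample J, sample K, sample N, sample Q]

7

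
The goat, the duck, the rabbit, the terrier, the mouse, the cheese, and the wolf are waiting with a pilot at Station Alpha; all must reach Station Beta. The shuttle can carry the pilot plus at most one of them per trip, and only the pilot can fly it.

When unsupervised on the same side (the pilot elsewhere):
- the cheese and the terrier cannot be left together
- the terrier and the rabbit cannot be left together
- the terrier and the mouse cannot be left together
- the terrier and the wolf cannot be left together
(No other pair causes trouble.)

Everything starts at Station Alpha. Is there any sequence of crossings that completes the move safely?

Following every safe sequence of crossings from the start, the most of the 7 that can be at Station Beta as the shuttle arrives there on crossings 1, 3, 5, 7 is 1, 2, 3, 4 respectively; the best ever achieved is 4 of 7.
From crossing 9 on, no configuration arises that was not already reachable earlier: only 44 distinct safe configurations (who is on which side, and where the shuttle is) can ever be reached, none of them has everyone across, and every continuation just revisits them. So no valid plan exists.

No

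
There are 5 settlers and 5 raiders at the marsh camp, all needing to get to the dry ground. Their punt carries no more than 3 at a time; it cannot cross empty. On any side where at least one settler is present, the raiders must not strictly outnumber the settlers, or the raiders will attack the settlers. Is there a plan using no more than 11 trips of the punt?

Yes — this plan uses 11 crossings (≤ 11):
1. 2 raiders → the dry ground.  (the marsh camp: 5S 3R; the dry ground: 0S 2R)
2. 1 raider ← the marsh camp.  (the marsh camp: 5S 4R; the dry ground: 0S 1R)
3. 3 raiders → the dry ground.  (the marsh camp: 5S 1R; the dry ground: 0S 4R)
4. 1 raider ← the marsh camp.  (the marsh camp: 5S 2R; the dry ground: 0S 3R)
5. 3 settlers → the dry ground.  (the marsh camp: 2S 2R; the dry ground: 3S 3R)
6. 1 settler and 1 raider ← the marsh camp.  (the marsh camp: 3S 3R; the dry ground: 2S 2R)
7. 3 settlers → the dry ground.  (the marsh camp: 0S 3R; the dry ground: 5S 2R)
8. 1 raider ← the marsh camp.  (the marsh camp: 0S 4R; the dry ground: 5S 1R)
9. 2 raiders → the dry ground.  (the marsh camp: 0S 2R; the dry ground: 5S 3R)
10. 1 raider ← the marsh camp.  (the marsh camp: 0S 3R; the dry ground: 5S 2R)
11. 3 raiders → the dry ground.  (the marsh camp: 0S 0R; the dry ground: 5S 5R)

Yes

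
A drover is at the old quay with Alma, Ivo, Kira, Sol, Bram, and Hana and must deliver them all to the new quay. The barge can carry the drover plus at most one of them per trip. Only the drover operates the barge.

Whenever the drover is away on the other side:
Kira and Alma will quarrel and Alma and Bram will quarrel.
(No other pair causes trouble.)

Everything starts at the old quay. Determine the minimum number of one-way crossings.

Counting alone: the drover can take at most 1 across per trip to the new quay, so moving all 6 needs at least 6 loaded trips out, with a return between consecutive ones — at least 11 crossings.
The safety rule pushes this higher. Following every safe sequence of crossings, the most of the 6 that can be at the new quay as the barge arrives there on crossing 11 is 5 — never all 6.
So no plan with fewer than 13 crossings exists, and this one achieves 13:
1. Drover goes to the new quay with Alma.  [the old quay: Bram, Hana, Ivo, Kira, Sol | the new quay: Alma]
2. Drover goes back to the old quay alone.  [the old quay: Bram, Hana, Ivo, Kira, Sol | the new quay: Alma]
3. Drover goes to the new quay with Ivo.  [the old quay: Bram, Hana, Kira, Sol | the new quay: Alma, Ivo]
4. Drover goes back to the old quay alone.  [the old quay: Bram, Hana, Kira, Sol | the new quay: Alma, Ivo]
5. Drover goes to the new quay with Kira.  [the old quay: Bram, Hana, Sol | the new quay: Alma, Ivo, Kira]
6. Drover goes back to the old quay with Alma.  [the old quay: Alma, Bram, Hana, Sol | the new quay: Ivo, Kira]
7. Drover goes to the new quay with Bram.  [the old quay: Alma, Hana, Sol | the new quay: Bram, Ivo, Kira]
8. Drover goes back to the old quay alone.  [the old quay: Alma, Hana, Sol | the new quay: Bram, Ivo, Kira]
9. Drover goes to the new quay with Sol.  [the old quay: Alma, Hana | the new quay: Bram, Ivo, Kira, Sol]
10. Drover goes back to the old quay alone.  [the old quay: Alma, Hana | the new quay: Bram, Ivo, Kira, Sol]
11. Drover goes to the new quay with Hana.  [the old quay: Alma | the new quay: Bram, Hana, Ivo, Kira, Sol]
12. Drover goes back to the old quay alone.  [the old quay: Alma | the new quay: Bram, Hana, Ivo, Kira, Sol]
13. Drover goes to the new quay with Alma.  [the old quay: — | the new quay: Alma, Bram, Hana, Ivo, Kira, Sol]

13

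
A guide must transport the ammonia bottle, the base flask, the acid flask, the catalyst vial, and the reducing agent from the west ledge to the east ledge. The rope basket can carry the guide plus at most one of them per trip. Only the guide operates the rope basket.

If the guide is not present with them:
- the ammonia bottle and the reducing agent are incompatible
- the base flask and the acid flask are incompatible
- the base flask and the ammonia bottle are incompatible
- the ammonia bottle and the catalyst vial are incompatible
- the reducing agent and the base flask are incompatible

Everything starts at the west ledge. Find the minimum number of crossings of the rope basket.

impossible

Whatever the first load, the items left behind include a forbidden pair without the guide. No opening move is safe, so no plan exists.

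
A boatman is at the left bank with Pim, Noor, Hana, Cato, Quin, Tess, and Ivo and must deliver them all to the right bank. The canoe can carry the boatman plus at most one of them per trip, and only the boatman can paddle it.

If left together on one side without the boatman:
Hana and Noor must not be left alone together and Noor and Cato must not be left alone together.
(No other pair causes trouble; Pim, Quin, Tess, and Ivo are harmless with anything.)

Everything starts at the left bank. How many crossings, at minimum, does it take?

Counting alone: the boatman can take at most 1 across per trip to the right bank, so moving all 7 needs at least 7 loaded trips out, with a return between consecutive ones — at least 13 crossings.
The safety rule pushes this higher. Following every safe sequence of crossings, the most of the 7 that can be at the right bank as the canoe arrives there on crossing 13 is 6 — never all 7.
So no plan with fewer than 15 crossings exists, and this one achieves 15:
1. Boatman goes to the right bank with Noor.
2. Boatman goes back to the left bank alone.
3. Boatman goes to the right bank with Pim.
4. Boatman goes back to the left bank alone.
5. Boatman goes to the right bank with Hana.
6. Boatman goes back to the left bank with Noor.
7. Boatman goes to the right bank with Cato.
8. Boatman goes back to the left bank alone.
9. Boatman goes to the right bank with Quin.
10. Boatman goes back to the left bank alone.
11. Boatman goes to the right bank with Tess.
12. Boatman goes back to the left bank alone.
13. Boatman goes to the right bank with Ivo.
14. Boatman goes back to the left bank alone.
15. Boatman goes to the right bank with Noor.

15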